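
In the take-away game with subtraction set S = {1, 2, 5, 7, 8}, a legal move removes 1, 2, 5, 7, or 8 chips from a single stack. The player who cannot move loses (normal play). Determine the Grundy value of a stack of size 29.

G(0) = 0
G(1) = mex{0} = 1
G(2) = mex{1,0} = 2
G(3) = mex{2,1} = 0
G(4) = mex{0,2} = 1
G(5) = mex{1,0,0} = 2
G(6) = mex{2,1,1} = 0
G(7) = mex{0,2,2,0} = 1
G(8) = mex{1,0,0,1,0} = 2
G(9) = mex{2,1,1,2,1} = 0
G(10) = mex{0,2,2,0,2} = 1
G(11) = mex{1,0,0,1,0} = 2
G(12) = mex{2,1,1,2,1} = 0
G(13) = mex{0,2,2,0,2} = 1
G(14) = mex{1,0,0,1,0} = 2
G(15) = mex{2,1,1,2,1} = 0
G(16) = mex{0,2,2,0,2} = 1
G(17) = mex{1,0,0,1,0} = 2
G(18) = mex{2,1,1,2,1} = 0
G(19) = mex{0,2,2,0,2} = 1
G(20) = mex{1,0,0,1,0} = 2
G(21) = mex{2,1,1,2,1} = 0
G(22) = mex{0,2,2,0,2} = 1
G(23) = mex{1,0,0,1,0} = 2
G(24) = mex{2,1,1,2,1} = 0
G(25) = mex{0,2,2,0,2} = 1
G(26) = mex{1,0,0,1,0} = 2
G(27) = mex{2,1,1,2,1} = 0
G(28) = mex{0,2,2,0,2} = 1
G(29) = mex{1,0,0,1,0} = 2

2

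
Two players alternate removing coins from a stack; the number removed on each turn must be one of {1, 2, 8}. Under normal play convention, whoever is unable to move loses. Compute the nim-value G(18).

G(0) = 0
G(1) = mex{0} = 1
G(2) = mex{1,0} = 2
G(3) = mex{2,1} = 0
G(4) = mex{0,2} = 1
G(5) = mex{1,0} = 2
G(6) = mex{2,1} = 0
G(7) = mex{0,2} = 1
G(8) = mex{1,0,0} = 2
G(9) = mex{2,1,1} = 0
G(10) = mex{0,2,2} = 1
G(11) = mex{1,0,0} = 2
G(12) = mex{2,1,1} = 0
G(13) = mex{0,2,2} = 1
G(14) = mex{1,0,0} = 2
G(15) = mex{2,1,1} = 0
G(16) = mex{0,2,2} = 1
G(17) = mex{1,0,0} = 2
G(18) = mex{2,1,1} = 0

0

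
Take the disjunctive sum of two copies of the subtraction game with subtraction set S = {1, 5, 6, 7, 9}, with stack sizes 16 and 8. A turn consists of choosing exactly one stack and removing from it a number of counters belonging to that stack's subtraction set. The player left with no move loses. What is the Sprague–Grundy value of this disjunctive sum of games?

All stacks use S = {1, 5, 6, 7, 9}:
n :  0  1  2  3  4  5  6  7  8  9 10 11 12 13 14 15 16
G :  0  1  0  1  0  1  2  3  2  3  2  3  0  1  0  1  0
Stack A: G(16) = 0.
Stack B: G(8) = 2.
Combined Grundy value = 0 ⊕ 2 = 2.

2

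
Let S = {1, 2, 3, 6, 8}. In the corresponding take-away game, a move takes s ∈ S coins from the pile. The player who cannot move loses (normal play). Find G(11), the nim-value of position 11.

2

n :  0  1  2  3  4  5  6  7  8  9 10 11
G :  0  1  2  3  0  1  2  3  4  0  1  2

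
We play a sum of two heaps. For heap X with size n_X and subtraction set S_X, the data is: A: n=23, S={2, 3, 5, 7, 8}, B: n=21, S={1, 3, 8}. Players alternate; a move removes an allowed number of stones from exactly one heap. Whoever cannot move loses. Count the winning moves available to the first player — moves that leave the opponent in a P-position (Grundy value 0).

Heap A, S = {2, 3, 5, 7, 8}:
n :  0  1  2  3  4  5  6  7  8  9 10 11 12 13 14 15 16 17 18 19 20 21 22 23
G :  0  0  1  1  2  2  3  3  4  4  0  0  1  1  2  2  3  3  4  4  0  0  1  1
G_A(23) = 1.
Heap B, S = {1, 3, 8}:
G(0) = 0
G(1) = mex{0} = 1
G(2) = mex{1} = 0
G(3) = mex{0,0} = 1
G(4) = mex{1,1} = 0
G(5) = mex{0,0} = 1
G(6) = mex{1,1} = 0
G(7) = mex{0,0} = 1
G(8) = mex{1,1,0} = 2
G(9) = mex{2,0,1} = 3
G(10) = mex{3,1,0} = 2
G(11) = mex{2,2,1} = 0
G(12) = mex{0,3,0} = 1
G(13) = mex{1,2,1} = 0
G(14) = mex{0,0,0} = 1
G(15) = mex{1,1,1} = 0
G(16) = mex{0,0,2} = 1
G(17) = mex{1,1,3} = 0
G(18) = mex{0,0,2} = 1
G(19) = mex{1,1,0} = 2
G(20) = mex{2,0,1} = 3
G(21) = mex{3,1,0} = 2
G_B(21) = 2.
Combined Grundy value = 1 ⊕ 2 = 3.
A winning move leaves total XOR = 0, i.e. changes one component's Grundy value g to g ⊕ X where X is the current total.
Heap A: need g' = 1⊕3 = 2. Options: 23−2→G=0, 23−3→G=0, 23−5→G=4, 23−7→G=3, 23−8→G=2. Hits: 1.
Heap B: need g' = 2⊕3 = 1. Options: 21−1→G=3, 21−3→G=1, 21−8→G=0. Hits: 1.

2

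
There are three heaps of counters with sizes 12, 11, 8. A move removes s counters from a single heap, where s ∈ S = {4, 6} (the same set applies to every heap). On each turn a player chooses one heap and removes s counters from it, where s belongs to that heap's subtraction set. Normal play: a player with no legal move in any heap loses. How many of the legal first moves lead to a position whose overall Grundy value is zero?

2

All heaps use S = {4, 6}:
G(0) = 0
G(1) = mex{} = 0
G(2) = mex{} = 0
G(3) = mex{} = 0
G(4) = mex{0} = 1
G(5) = mex{0} = 1
G(6) = mex{0,0} = 1
G(7) = mex{0,0} = 1
G(8) = mex{1,0} = 2
G(9) = mex{1,0} = 2
G(10) = mex{1,1} = 0
G(11) = mex{1,1} = 0
G(12) = mex{2,1} = 0
Heap A: G(12) = 0.
Heap B: G(11) = 0.
Heap C: G(8) = 2.
Combined Grundy value = 0 ⊕ 0 ⊕ 2 = 2.
A winning move leaves total XOR = 0, i.e. changes one component's Grundy value g to g ⊕ X where X is the current total.
Heap A: need g' = 0⊕2 = 2. Options: 12−4→G=2, 12−6→G=1. Hits: 1.
Heap B: need g' = 0⊕2 = 2. Options: 11−4→G=1, 11−6→G=1. Hits: 0.
Heap C: need g' = 2⊕2 = 0. Options: 8−4→G=1, 8−6→G=0. Hits: 1.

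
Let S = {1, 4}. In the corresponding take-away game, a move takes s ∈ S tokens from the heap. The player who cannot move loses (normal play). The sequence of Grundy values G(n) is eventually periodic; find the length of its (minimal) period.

G(0) = 0
G(1) = mex{0} = 1
G(2) = mex{1} = 0
G(3) = mex{0} = 1
G(4) = mex{1,0} = 2
G(5) = mex{2,1} = 0
G(6) = mex{0,0} = 1
G(7) = mex{1,1} = 0
G(8) = mex{0,2} = 1
G(9) = mex{1,0} = 2
G(10) = mex{2,1} = 0
G(11) = mex{0,0} = 1
G(12) = mex{1,1} = 0
G(13) = mex{0,2} = 1
G(14) = mex{1,0} = 2
G(n+5) = G(n) holds for n = 0,…,3 (a full window of length max(S) = 4), so the sequence is purely periodic with period 5.

5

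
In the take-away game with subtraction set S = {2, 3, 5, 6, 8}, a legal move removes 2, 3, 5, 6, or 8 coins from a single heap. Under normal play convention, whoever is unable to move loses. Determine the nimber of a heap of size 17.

3

n :  0  1  2  3  4  5  6  7  8  9 10 11 12 13 14 15 16 17
G :  0  0  1  1  2  2  3  3  4  4  0  0  1  1  2  2  3  3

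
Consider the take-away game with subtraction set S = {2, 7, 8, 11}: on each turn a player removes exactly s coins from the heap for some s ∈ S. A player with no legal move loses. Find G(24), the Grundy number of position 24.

G(0) = 0
G(1) = mex{} = 0
G(2) = mex{0} = 1
G(3) = mex{0} = 1
G(4) = mex{1} = 0
G(5) = mex{1} = 0
G(6) = mex{0} = 1
G(7) = mex{0,0} = 1
G(8) = mex{1,0,0} = 2
G(9) = mex{1,1,0} = 2
G(10) = mex{2,1,1} = 0
G(11) = mex{2,0,1,0} = 3
G(12) = mex{0,0,0,0} = 1
G(13) = mex{3,1,0,1} = 2
G(14) = mex{1,1,1,1} = 0
G(15) = mex{2,2,1,0} = 3
G(16) = mex{0,2,2,0} = 1
G(17) = mex{3,0,2,1} = 4
G(18) = mex{1,3,0,1} = 2
G(19) = mex{4,1,3,2} = 0
G(20) = mex{2,2,1,2} = 0
G(21) = mex{0,0,2,0} = 1
G(22) = mex{0,3,0,3} = 1
G(23) = mex{1,1,3,1} = 0
G(24) = mex{1,4,1,2} = 0

0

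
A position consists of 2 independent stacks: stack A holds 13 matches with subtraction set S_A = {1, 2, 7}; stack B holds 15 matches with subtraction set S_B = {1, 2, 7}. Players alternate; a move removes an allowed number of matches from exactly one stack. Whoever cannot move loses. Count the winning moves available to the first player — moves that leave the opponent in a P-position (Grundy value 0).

Stack A, S = {1, 2, 7}:
n :  0  1  2  3  4  5  6  7  8  9 10 11 12 13
G :  0  1  2  0  1  2  0  1  2  0  1  2  0  1
G_A(13) = 1.
Stack B, S = {1, 2, 7}:
G(0) = 0
G(1) = mex{0} = 1
G(2) = mex{1,0} = 2
G(3) = mex{2,1} = 0
G(4) = mex{0,2} = 1
G(5) = mex{1,0} = 2
G(6) = mex{2,1} = 0
G(7) = mex{0,2,0} = 1
G(8) = mex{1,0,1} = 2
G(9) = mex{2,1,2} = 0
G(10) = mex{0,2,0} = 1
G(11) = mex{1,0,1} = 2
G(12) = mex{2,1,2} = 0
G(13) = mex{0,2,0} = 1
G(14) = mex{1,0,1} = 2
G(15) = mex{2,1,2} = 0
G_B(15) = 0.
Combined Grundy value = 1 ⊕ 0 = 1.
A winning move leaves total XOR = 0, i.e. changes one component's Grundy value g to g ⊕ X where X is the current total.
Stack A: need g' = 1⊕1 = 0. Options: 13−1→G=0, 13−2→G=2, 13−7→G=0. Hits: 2.
Stack B: need g' = 0⊕1 = 1. Options: 15−1→G=2, 15−2→G=1, 15−7→G=2. Hits: 1.

3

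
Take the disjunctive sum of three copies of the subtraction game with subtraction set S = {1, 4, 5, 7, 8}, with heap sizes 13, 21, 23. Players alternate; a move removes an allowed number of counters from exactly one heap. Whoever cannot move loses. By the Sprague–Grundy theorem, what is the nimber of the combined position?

5

All heaps use S = {1, 4, 5, 7, 8}:
G(0) = 0
G(1) = mex{0} = 1
G(2) = mex{1} = 0
G(3) = mex{0} = 1
G(4) = mex{1,0} = 2
G(5) = mex{2,1,0} = 3
G(6) = mex{3,0,1} = 2
G(7) = mex{2,1,0,0} = 3
G(8) = mex{3,2,1,1,0} = 4
G(9) = mex{4,3,2,0,1} = 5
G(10) = mex{5,2,3,1,0} = 4
G(11) = mex{4,3,2,2,1} = 0
G(12) = mex{0,4,3,3,2} = 1
G(13) = mex{1,5,4,2,3} = 0
G(14) = mex{0,4,5,3,2} = 1
G(15) = mex{1,0,4,4,3} = 2
G(16) = mex{2,1,0,5,4} = 3
G(17) = mex{3,0,1,4,5} = 2
G(18) = mex{2,1,0,0,4} = 3
G(19) = mex{3,2,1,1,0} = 4
G(20) = mex{4,3,2,0,1} = 5
G(21) = mex{5,2,3,1,0} = 4
G(22) = mex{4,3,2,2,1} = 0
G(23) = mex{0,4,3,3,2} = 1
Heap A: G(13) = 0.
Heap B: G(21) = 4.
Heap C: G(23) = 1.
Combined Grundy value = 0 ⊕ 4 ⊕ 1 = 5.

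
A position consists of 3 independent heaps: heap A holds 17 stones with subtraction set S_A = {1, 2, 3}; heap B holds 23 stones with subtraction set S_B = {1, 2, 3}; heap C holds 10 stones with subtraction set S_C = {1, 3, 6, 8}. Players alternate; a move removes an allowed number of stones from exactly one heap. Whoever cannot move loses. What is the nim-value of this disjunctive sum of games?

3

Heap A, S = {1, 2, 3}:
n :  0  1  2  3  4  5  6  7  8  9 10 11 12 13 14 15 16 17
G :  0  1  2  3  0  1  2  3  0  1  2  3  0  1  2  3  0  1
G_A(17) = 1.
Heap B, S = {1, 2, 3}:
G(0) = 0
G(1) = mex{0} = 1
G(2) = mex{1,0} = 2
G(3) = mex{2,1,0} = 3
G(4) = mex{3,2,1} = 0
G(5) = mex{0,3,2} = 1
G(6) = mex{1,0,3} = 2
G(7) = mex{2,1,0} = 3
G(8) = mex{3,2,1} = 0
G(9) = mex{0,3,2} = 1
G(10) = mex{1,0,3} = 2
G(11) = mex{2,1,0} = 3
G(12) = mex{3,2,1} = 0
G(13) = mex{0,3,2} = 1
G(14) = mex{1,0,3} = 2
G(15) = mex{2,1,0} = 3
G(16) = mex{3,2,1} = 0
G(17) = mex{0,3,2} = 1
G(18) = mex{1,0,3} = 2
G(19) = mex{2,1,0} = 3
G(20) = mex{3,2,1} = 0
G(21) = mex{0,3,2} = 1
G(22) = mex{1,0,3} = 2
G(23) = mex{2,1,0} = 3
G_B(23) = 3.
Heap C, S = {1, 3, 6, 8}:
n :  0  1  2  3  4  5  6  7  8  9 10
G :  0  1  0  1  0  1  2  3  2  0  1
G_C(10) = 1.
Combined Grundy value = 1 ⊕ 3 ⊕ 1 = 3.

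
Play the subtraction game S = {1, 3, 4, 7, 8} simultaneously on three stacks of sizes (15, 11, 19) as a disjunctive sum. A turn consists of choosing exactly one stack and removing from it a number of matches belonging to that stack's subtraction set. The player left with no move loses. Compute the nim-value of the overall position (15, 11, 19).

All stacks use S = {1, 3, 4, 7, 8}:
G(0) = 0
G(1) = mex{0} = 1
G(2) = mex{1} = 0
G(3) = mex{0,0} = 1
G(4) = mex{1,1,0} = 2
G(5) = mex{2,0,1} = 3
G(6) = mex{3,1,0} = 2
G(7) = mex{2,2,1,0} = 3
G(8) = mex{3,3,2,1,0} = 4
G(9) = mex{4,2,3,0,1} = 5
G(10) = mex{5,3,2,1,0} = 4
G(11) = mex{4,4,3,2,1} = 0
G(12) = mex{0,5,4,3,2} = 1
G(13) = mex{1,4,5,2,3} = 0
G(14) = mex{0,0,4,3,2} = 1
G(15) = mex{1,1,0,4,3} = 2
G(16) = mex{2,0,1,5,4} = 3
G(17) = mex{3,1,0,4,5} = 2
G(18) = mex{2,2,1,0,4} = 3
G(19) = mex{3,3,2,1,0} = 4
Stack A: G(15) = 2.
Stack B: G(11) = 0.
Stack C: G(19) = 4.
Combined Grundy value = 2 ⊕ 0 ⊕ 4 = 6.

6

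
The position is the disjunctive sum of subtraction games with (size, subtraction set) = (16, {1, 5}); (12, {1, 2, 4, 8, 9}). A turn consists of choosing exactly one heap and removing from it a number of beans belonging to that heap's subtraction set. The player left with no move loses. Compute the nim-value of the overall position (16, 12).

Heap A, S = {1, 5}:
n :  0  1  2  3  4  5  6  7  8  9 10 11 12 13 14 15 16
G :  0  1  0  1  0  1  0  1  0  1  0  1  0  1  0  1  0
G_A(16) = 0.
Heap B, S = {1, 2, 4, 8, 9}:
G(0) = 0
G(1) = mex{0} = 1
G(2) = mex{1,0} = 2
G(3) = mex{2,1} = 0
G(4) = mex{0,2,0} = 1
G(5) = mex{1,0,1} = 2
G(6) = mex{2,1,2} = 0
G(7) = mex{0,2,0} = 1
G(8) = mex{1,0,1,0} = 2
G(9) = mex{2,1,2,1,0} = 3
G(10) = mex{3,2,0,2,1} = 4
G(11) = mex{4,3,1,0,2} = 5
G(12) = mex{5,4,2,1,0} = 3
G_B(12) = 3.
Combined Grundy value = 0 ⊕ 3 = 3.

3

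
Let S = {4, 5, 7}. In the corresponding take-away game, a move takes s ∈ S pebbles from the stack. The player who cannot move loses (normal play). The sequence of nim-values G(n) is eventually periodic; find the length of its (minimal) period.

11

G(0) = 0
G(1) = mex{} = 0
G(2) = mex{} = 0
G(3) = mex{} = 0
G(4) = mex{0} = 1
G(5) = mex{0,0} = 1
G(6) = mex{0,0} = 1
G(7) = mex{0,0,0} = 1
G(8) = mex{1,0,0} = 2
G(9) = mex{1,1,0} = 2
G(10) = mex{1,1,0} = 2
G(11) = mex{1,1,1} = 0
G(12) = mex{2,1,1} = 0
G(13) = mex{2,2,1} = 0
G(14) = mex{2,2,1} = 0
G(15) = mex{0,2,2} = 1
G(16) = mex{0,0,2} = 1
G(17) = mex{0,0,2} = 1
G(18) = mex{0,0,0} = 1
G(19) = mex{1,0,0} = 2
G(20) = mex{1,1,0} = 2
G(21) = mex{1,1,0} = 2
G(22) = mex{1,1,1} = 0
G(23) = mex{2,1,1} = 0
G(n+11) = G(n) holds for n = 0,…,6 (a full window of length max(S) = 7), so the sequence is purely periodic with period 11.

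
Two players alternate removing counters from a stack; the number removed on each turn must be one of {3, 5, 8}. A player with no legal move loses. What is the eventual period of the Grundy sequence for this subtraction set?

11

n :  0  1  2  3  4  5  6  7  8  9 10 11 12 13 14 15 16 17 18 19 20 21 22 23
G :  0  0  0  1  1  1  2  2  2  3  3  0  0  0  1  1  1  2  2  2  3  3  0  0
G(n+11) = G(n) holds for n = 0,…,7 (a full window of length max(S) = 8), so the sequence is purely periodic with period 11.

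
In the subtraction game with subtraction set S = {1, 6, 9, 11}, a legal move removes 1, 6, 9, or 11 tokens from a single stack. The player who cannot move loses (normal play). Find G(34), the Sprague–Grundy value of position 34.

G(0) = 0
G(1) = mex{0} = 1
G(2) = mex{1} = 0
G(3) = mex{0} = 1
G(4) = mex{1} = 0
G(5) = mex{0} = 1
G(6) = mex{1,0} = 2
G(7) = mex{2,1} = 0
G(8) = mex{0,0} = 1
G(9) = mex{1,1,0} = 2
G(10) = mex{2,0,1} = 3
G(11) = mex{3,1,0,0} = 2
G(12) = mex{2,2,1,1} = 0
G(13) = mex{0,0,0,0} = 1
G(14) = mex{1,1,1,1} = 0
G(15) = mex{0,2,2,0} = 1
G(16) = mex{1,3,0,1} = 2
G(17) = mex{2,2,1,2} = 0
G(18) = mex{0,0,2,0} = 1
G(19) = mex{1,1,3,1} = 0
G(20) = mex{0,0,2,2} = 1
G(21) = mex{1,1,0,3} = 2
G(22) = mex{2,2,1,2} = 0
G(23) = mex{0,0,0,0} = 1
G(24) = mex{1,1,1,1} = 0
G(25) = mex{0,0,2,0} = 1
G(26) = mex{1,1,0,1} = 2
G(27) = mex{2,2,1,2} = 0
G(28) = mex{0,0,0,0} = 1
G(29) = mex{1,1,1,1} = 0
G(30) = mex{0,0,2,0} = 1
G(31) = mex{1,1,0,1} = 2
G(32) = mex{2,2,1,2} = 0
G(33) = mex{0,0,0,0} = 1
G(34) = mex{1,1,1,1} = 0

0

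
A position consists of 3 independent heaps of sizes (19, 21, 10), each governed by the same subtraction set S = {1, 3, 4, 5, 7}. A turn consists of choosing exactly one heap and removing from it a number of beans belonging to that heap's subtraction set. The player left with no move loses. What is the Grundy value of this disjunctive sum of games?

All heaps use S = {1, 3, 4, 5, 7}:
n :  0  1  2  3  4  5  6  7  8  9 10 11 12 13 14 15 16 17 18 19 20 21
G :  0  1  0  1  2  3  2  3  0  1  0  1  2  3  2  3  0  1  0  1  2  3
Heap A: G(19) = 1.
Heap B: G(21) = 3.
Heap C: G(10) = 0.
Combined Grundy value = 1 ⊕ 3 ⊕ 0 = 2.

2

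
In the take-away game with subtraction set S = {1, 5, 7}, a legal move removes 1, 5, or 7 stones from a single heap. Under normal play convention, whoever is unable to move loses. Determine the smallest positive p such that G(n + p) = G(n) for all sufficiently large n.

G(0) = 0
G(1) = mex{0} = 1
G(2) = mex{1} = 0
G(3) = mex{0} = 1
G(4) = mex{1} = 0
G(5) = mex{0,0} = 1
G(6) = mex{1,1} = 0
G(7) = mex{0,0,0} = 1
G(8) = mex{1,1,1} = 0
G(9) = mex{0,0,0} = 1
G(10) = mex{1,1,1} = 0
G(11) = mex{0,0,0} = 1
G(12) = mex{1,1,1} = 0
G(13) = mex{0,0,0} = 1
G(14) = mex{1,1,1} = 0
G(n+2) = G(n) holds for n = 0,…,6 (a full window of length max(S) = 7), so the sequence is purely periodic with period 2.

2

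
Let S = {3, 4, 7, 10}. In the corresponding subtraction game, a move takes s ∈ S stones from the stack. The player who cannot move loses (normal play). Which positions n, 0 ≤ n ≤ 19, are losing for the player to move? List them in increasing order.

0, 1, 2, 13, 14, 15

G(0) = 0
G(1) = mex{} = 0
G(2) = mex{} = 0
G(3) = mex{0} = 1
G(4) = mex{0,0} = 1
G(5) = mex{0,0} = 1
G(6) = mex{1,0} = 2
G(7) = mex{1,1,0} = 2
G(8) = mex{1,1,0} = 2
G(9) = mex{2,1,0} = 3
G(10) = mex{2,2,1,0} = 3
G(11) = mex{2,2,1,0} = 3
G(12) = mex{3,2,1,0} = 4
G(13) = mex{3,3,2,1} = 0
G(14) = mex{3,3,2,1} = 0
G(15) = mex{4,3,2,1} = 0
G(16) = mex{0,4,3,2} = 1
G(17) = mex{0,0,3,2} = 1
G(18) = mex{0,0,3,2} = 1
G(19) = mex{1,0,4,3} = 2
P-positions are exactly the n with G(n) = 0.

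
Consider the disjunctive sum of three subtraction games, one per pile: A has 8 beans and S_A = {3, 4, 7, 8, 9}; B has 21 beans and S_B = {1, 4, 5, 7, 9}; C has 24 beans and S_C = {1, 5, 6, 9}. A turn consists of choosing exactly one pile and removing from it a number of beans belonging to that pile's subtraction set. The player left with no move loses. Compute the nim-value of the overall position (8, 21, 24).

1

Pile A, S = {3, 4, 7, 8, 9}:
G(0) = 0
G(1) = mex{} = 0
G(2) = mex{} = 0
G(3) = mex{0} = 1
G(4) = mex{0,0} = 1
G(5) = mex{0,0} = 1
G(6) = mex{1,0} = 2
G(7) = mex{1,1,0} = 2
G(8) = mex{1,1,0,0} = 2
G_A(8) = 2.
Pile B, S = {1, 4, 5, 7, 9}:
n :  0  1  2  3  4  5  6  7  8  9 10 11 12 13 14 15 16 17 18 19 20 21
G :  0  1  0  1  2  3  2  3  0  1  0  1  2  3  2  3  0  1  0  1  2  3
G_B(21) = 3.
Pile C, S = {1, 5, 6, 9}:
G(0) = 0
G(1) = mex{0} = 1
G(2) = mex{1} = 0
G(3) = mex{0} = 1
G(4) = mex{1} = 0
G(5) = mex{0,0} = 1
G(6) = mex{1,1,0} = 2
G(7) = mex{2,0,1} = 3
G(8) = mex{3,1,0} = 2
G(9) = mex{2,0,1,0} = 3
G(10) = mex{3,1,0,1} = 2
G(11) = mex{2,2,1,0} = 3
G(12) = mex{3,3,2,1} = 0
G(13) = mex{0,2,3,0} = 1
G(14) = mex{1,3,2,1} = 0
G(15) = mex{0,2,3,2} = 1
G(16) = mex{1,3,2,3} = 0
G(17) = mex{0,0,3,2} = 1
G(18) = mex{1,1,0,3} = 2
G(19) = mex{2,0,1,2} = 3
G(20) = mex{3,1,0,3} = 2
G(21) = mex{2,0,1,0} = 3
G(22) = mex{3,1,0,1} = 2
G(23) = mex{2,2,1,0} = 3
G(24) = mex{3,3,2,1} = 0
G_C(24) = 0.
Combined Grundy value = 2 ⊕ 3 ⊕ 0 = 1.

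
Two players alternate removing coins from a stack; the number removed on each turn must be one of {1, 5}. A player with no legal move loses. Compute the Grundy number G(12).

n :  0  1  2  3  4  5  6  7  8  9 10 11 12
G :  0  1  0  1  0  1  0  1  0  1  0  1  0

0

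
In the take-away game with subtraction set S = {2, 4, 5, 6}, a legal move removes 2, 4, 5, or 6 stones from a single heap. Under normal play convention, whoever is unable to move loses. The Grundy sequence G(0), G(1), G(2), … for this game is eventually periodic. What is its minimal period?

8

n :  0  1  2  3  4  5  6  7  8  9 10 11 12 13 14 15 16 17
G :  0  0  1  1  2  2  3  3  0  0  1  1  2  2  3  3  0  0
G(n+8) = G(n) holds for n = 0,…,5 (a full window of length max(S) = 6), so the sequence is purely periodic with period 8.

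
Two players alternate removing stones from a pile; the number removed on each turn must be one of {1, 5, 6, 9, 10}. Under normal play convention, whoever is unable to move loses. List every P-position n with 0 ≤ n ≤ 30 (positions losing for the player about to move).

0, 2, 4, 15, 17, 19, 30

n :  0  1  2  3  4  5  6  7  8  9 10 11 12 13 14 15 16 17 18 19 20 21 22 23 24 25 26 27 28 29 30
G :  0  1  0  1  0  1  2  3  2  3  2  3  4  5  4  0  1  0  1  0  1  2  3  2  3  2  3  4  5  4  0
P-positions are exactly the n with G(n) = 0.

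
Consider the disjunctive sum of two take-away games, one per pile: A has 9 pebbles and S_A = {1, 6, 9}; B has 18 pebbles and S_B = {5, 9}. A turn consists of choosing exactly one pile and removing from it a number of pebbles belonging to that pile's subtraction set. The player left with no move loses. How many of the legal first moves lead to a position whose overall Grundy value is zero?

2

Pile A, S = {1, 6, 9}:
G(0) = 0
G(1) = mex{0} = 1
G(2) = mex{1} = 0
G(3) = mex{0} = 1
G(4) = mex{1} = 0
G(5) = mex{0} = 1
G(6) = mex{1,0} = 2
G(7) = mex{2,1} = 0
G(8) = mex{0,0} = 1
G(9) = mex{1,1,0} = 2
G_A(9) = 2.
Pile B, S = {5, 9}:
G(0) = 0
G(1) = mex{} = 0
G(2) = mex{} = 0
G(3) = mex{} = 0
G(4) = mex{} = 0
G(5) = mex{0} = 1
G(6) = mex{0} = 1
G(7) = mex{0} = 1
G(8) = mex{0} = 1
G(9) = mex{0,0} = 1
G(10) = mex{1,0} = 2
G(11) = mex{1,0} = 2
G(12) = mex{1,0} = 2
G(13) = mex{1,0} = 2
G(14) = mex{1,1} = 0
G(15) = mex{2,1} = 0
G(16) = mex{2,1} = 0
G(17) = mex{2,1} = 0
G(18) = mex{2,1} = 0
G_B(18) = 0.
Combined Grundy value = 2 ⊕ 0 = 2.
A winning move leaves total XOR = 0, i.e. changes one component's Grundy value g to g ⊕ X where X is the current total.
Pile A: need g' = 2⊕2 = 0. Options: 9−1→G=1, 9−6→G=1, 9−9→G=0. Hits: 1.
Pile B: need g' = 0⊕2 = 2. Options: 18−5→G=2, 18−9→G=1. Hits: 1.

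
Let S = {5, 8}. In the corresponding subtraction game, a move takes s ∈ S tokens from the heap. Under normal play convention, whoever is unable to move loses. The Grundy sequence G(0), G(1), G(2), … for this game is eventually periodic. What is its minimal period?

13

G(0) = 0
G(1) = mex{} = 0
G(2) = mex{} = 0
G(3) = mex{} = 0
G(4) = mex{} = 0
G(5) = mex{0} = 1
G(6) = mex{0} = 1
G(7) = mex{0} = 1
G(8) = mex{0,0} = 1
G(9) = mex{0,0} = 1
G(10) = mex{1,0} = 2
G(11) = mex{1,0} = 2
G(12) = mex{1,0} = 2
G(13) = mex{1,1} = 0
G(14) = mex{1,1} = 0
G(15) = mex{2,1} = 0
G(16) = mex{2,1} = 0
G(17) = mex{2,1} = 0
G(18) = mex{0,2} = 1
G(19) = mex{0,2} = 1
G(20) = mex{0,2} = 1
G(21) = mex{0,0} = 1
G(22) = mex{0,0} = 1
G(23) = mex{1,0} = 2
G(24) = mex{1,0} = 2
G(25) = mex{1,0} = 2
G(26) = mex{1,1} = 0
G(27) = mex{1,1} = 0
G(n+13) = G(n) holds for n = 0,…,7 (a full window of length max(S) = 8), so the sequence is purely periodic with period 13.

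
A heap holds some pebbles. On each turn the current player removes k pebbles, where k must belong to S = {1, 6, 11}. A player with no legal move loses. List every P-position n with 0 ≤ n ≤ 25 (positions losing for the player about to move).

0, 2, 4, 7, 9, 12, 14, 16, 19, 21, 24

n :  0  1  2  3  4  5  6  7  8  9 10 11 12 13 14 15 16 17 18 19 20 21 22 23 24 25
G :  0  1  0  1  0  1  2  0  1  0  1  2  0  1  0  1  0  1  2  0  1  0  1  2  0  1
P-positions are exactly the n with G(n) = 0.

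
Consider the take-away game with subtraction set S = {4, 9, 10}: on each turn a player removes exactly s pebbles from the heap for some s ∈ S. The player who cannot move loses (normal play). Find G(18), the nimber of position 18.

G(0) = 0
G(1) = mex{} = 0
G(2) = mex{} = 0
G(3) = mex{} = 0
G(4) = mex{0} = 1
G(5) = mex{0} = 1
G(6) = mex{0} = 1
G(7) = mex{0} = 1
G(8) = mex{1} = 0
G(9) = mex{1,0} = 2
G(10) = mex{1,0,0} = 2
G(11) = mex{1,0,0} = 2
G(12) = mex{0,0,0} = 1
G(13) = mex{2,1,0} = 3
G(14) = mex{2,1,1} = 0
G(15) = mex{2,1,1} = 0
G(16) = mex{1,1,1} = 0
G(17) = mex{3,0,1} = 2
G(18) = mex{0,2,0} = 1

1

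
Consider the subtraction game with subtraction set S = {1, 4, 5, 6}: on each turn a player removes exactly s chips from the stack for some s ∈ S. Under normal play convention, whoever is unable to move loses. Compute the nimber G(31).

2

n :  0  1  2  3  4  5  6  7  8  9 10 11 12 13 14 15 16 17 18 19 20 21 22 23 24 25 26 27 28 29 30 31
G :  0  1  0  1  2  3  2  3  4  0  1  0  1  2  3  2  3  4  0  1  0  1  2  3  2  3  4  0  1  0  1  2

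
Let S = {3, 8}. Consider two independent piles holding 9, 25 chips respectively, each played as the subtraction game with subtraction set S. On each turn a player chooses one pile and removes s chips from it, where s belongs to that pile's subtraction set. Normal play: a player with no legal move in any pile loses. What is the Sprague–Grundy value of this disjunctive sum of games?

0

All piles use S = {3, 8}:
n :  0  1  2  3  4  5  6  7  8  9 10 11 12 13 14 15 16 17 18 19 20 21 22 23 24 25
G :  0  0  0  1  1  1  0  0  2  1  1  0  0  0  1  1  1  0  0  2  1  1  0  0  0  1
Pile A: G(9) = 1.
Pile B: G(25) = 1.
Combined Grundy value = 1 ⊕ 1 = 0.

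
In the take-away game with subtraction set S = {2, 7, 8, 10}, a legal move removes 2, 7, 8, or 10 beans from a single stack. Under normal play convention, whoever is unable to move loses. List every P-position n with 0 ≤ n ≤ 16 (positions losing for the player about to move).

0, 1, 4, 5, 16

n :  0  1  2  3  4  5  6  7  8  9 10 11 12 13 14 15 16
G :  0  0  1  1  0  0  1  1  2  2  3  3  2  2  3  3  0
P-positions are exactly the n with G(n) = 0.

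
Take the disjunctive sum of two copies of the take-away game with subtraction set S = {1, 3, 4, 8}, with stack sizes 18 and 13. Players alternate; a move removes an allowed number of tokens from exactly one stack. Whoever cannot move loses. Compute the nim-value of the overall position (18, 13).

0

All stacks use S = {1, 3, 4, 8}:
n :  0  1  2  3  4  5  6  7  8  9 10 11 12 13 14 15 16 17 18
G :  0  1  0  1  2  3  2  0  1  0  1  2  3  2  0  1  0  1  2
Stack A: G(18) = 2.
Stack B: G(13) = 2.
Combined Grundy value = 2 ⊕ 2 = 0.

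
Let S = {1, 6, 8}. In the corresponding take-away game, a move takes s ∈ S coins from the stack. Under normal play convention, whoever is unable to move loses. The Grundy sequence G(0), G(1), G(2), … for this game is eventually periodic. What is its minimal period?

7

n :  0  1  2  3  4  5  6  7  8  9 10 11 12 13 14 15 16
G :  0  1  0  1  0  1  2  0  1  0  1  0  1  2  0  1  0
G(n+7) = G(n) holds for n = 0,…,7 (a full window of length max(S) = 8), so the sequence is purely periodic with period 7.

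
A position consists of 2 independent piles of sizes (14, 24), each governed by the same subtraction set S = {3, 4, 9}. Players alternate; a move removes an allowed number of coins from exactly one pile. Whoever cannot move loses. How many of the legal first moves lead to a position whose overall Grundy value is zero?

All piles use S = {3, 4, 9}:
G(0) = 0
G(1) = mex{} = 0
G(2) = mex{} = 0
G(3) = mex{0} = 1
G(4) = mex{0,0} = 1
G(5) = mex{0,0} = 1
G(6) = mex{1,0} = 2
G(7) = mex{1,1} = 0
G(8) = mex{1,1} = 0
G(9) = mex{2,1,0} = 3
G(10) = mex{0,2,0} = 1
G(11) = mex{0,0,0} = 1
G(12) = mex{3,0,1} = 2
G(13) = mex{1,3,1} = 0
G(14) = mex{1,1,1} = 0
G(15) = mex{2,1,2} = 0
G(16) = mex{0,2,0} = 1
G(17) = mex{0,0,0} = 1
G(18) = mex{0,0,3} = 1
G(19) = mex{1,0,1} = 2
G(20) = mex{1,1,1} = 0
G(21) = mex{1,1,2} = 0
G(22) = mex{2,1,0} = 3
G(23) = mex{0,2,0} = 1
G(24) = mex{0,0,0} = 1
Pile A: G(14) = 0.
Pile B: G(24) = 1.
Combined Grundy value = 0 ⊕ 1 = 1.
A winning move leaves total XOR = 0, i.e. changes one component's Grundy value g to g ⊕ X where X is the current total.
Pile A: need g' = 0⊕1 = 1. Options: 14−3→G=1, 14−4→G=1, 14−9→G=1. Hits: 3.
Pile B: need g' = 1⊕1 = 0. Options: 24−3→G=0, 24−4→G=0, 24−9→G=0. Hits: 3.

6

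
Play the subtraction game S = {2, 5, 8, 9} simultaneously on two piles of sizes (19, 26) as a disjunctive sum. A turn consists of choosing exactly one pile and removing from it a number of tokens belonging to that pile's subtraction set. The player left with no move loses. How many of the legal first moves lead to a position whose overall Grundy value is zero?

All piles use S = {2, 5, 8, 9}:
G(0) = 0
G(1) = mex{} = 0
G(2) = mex{0} = 1
G(3) = mex{0} = 1
G(4) = mex{1} = 0
G(5) = mex{1,0} = 2
G(6) = mex{0,0} = 1
G(7) = mex{2,1} = 0
G(8) = mex{1,1,0} = 2
G(9) = mex{0,0,0,0} = 1
G(10) = mex{2,2,1,0} = 3
G(11) = mex{1,1,1,1} = 0
G(12) = mex{3,0,0,1} = 2
G(13) = mex{0,2,2,0} = 1
G(14) = mex{2,1,1,2} = 0
G(15) = mex{1,3,0,1} = 2
G(16) = mex{0,0,2,0} = 1
G(17) = mex{2,2,1,2} = 0
G(18) = mex{1,1,3,1} = 0
G(19) = mex{0,0,0,3} = 1
G(20) = mex{0,2,2,0} = 1
G(21) = mex{1,1,1,2} = 0
G(22) = mex{1,0,0,1} = 2
G(23) = mex{0,0,2,0} = 1
G(24) = mex{2,1,1,2} = 0
G(25) = mex{1,1,0,1} = 2
G(26) = mex{0,0,0,0} = 1
Pile A: G(19) = 1.
Pile B: G(26) = 1.
Combined Grundy value = 1 ⊕ 1 = 0.
A winning move leaves total XOR = 0, i.e. changes one component's Grundy value g to g ⊕ X where X is the current total.
Pile A: target g' = 1⊕0 = 1, but every legal move changes the Grundy value (mex property), so 0 moves.
Pile B: target g' = 1⊕0 = 1, but every legal move changes the Grundy value (mex property), so 0 moves.

0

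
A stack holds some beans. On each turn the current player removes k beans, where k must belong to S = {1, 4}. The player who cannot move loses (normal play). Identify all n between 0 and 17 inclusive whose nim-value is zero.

0, 2, 5, 7, 10, 12, 15, 17

n :  0  1  2  3  4  5  6  7  8  9 10 11 12 13 14 15 16 17
G :  0  1  0  1  2  0  1  0  1  2  0  1  0  1  2  0  1  0
P-positions are exactly the n with G(n) = 0.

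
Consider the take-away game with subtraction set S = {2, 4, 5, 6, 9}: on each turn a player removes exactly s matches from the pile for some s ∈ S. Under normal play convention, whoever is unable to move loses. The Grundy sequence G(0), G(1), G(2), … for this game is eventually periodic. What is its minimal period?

G(0) = 0
G(1) = mex{} = 0
G(2) = mex{0} = 1
G(3) = mex{0} = 1
G(4) = mex{1,0} = 2
G(5) = mex{1,0,0} = 2
G(6) = mex{2,1,0,0} = 3
G(7) = mex{2,1,1,0} = 3
G(8) = mex{3,2,1,1} = 0
G(9) = mex{3,2,2,1,0} = 4
G(10) = mex{0,3,2,2,0} = 1
G(11) = mex{4,3,3,2,1} = 0
G(12) = mex{1,0,3,3,1} = 2
G(13) = mex{0,4,0,3,2} = 1
G(14) = mex{2,1,4,0,2} = 3
G(15) = mex{1,0,1,4,3} = 2
G(16) = mex{3,2,0,1,3} = 4
G(17) = mex{2,1,2,0,0} = 3
G(18) = mex{4,3,1,2,4} = 0
G(19) = mex{3,2,3,1,1} = 0
G(20) = mex{0,4,2,3,0} = 1
G(21) = mex{0,3,4,2,2} = 1
G(22) = mex{1,0,3,4,1} = 2
G(23) = mex{1,0,0,3,3} = 2
G(24) = mex{2,1,0,0,2} = 3
G(25) = mex{2,1,1,0,4} = 3
G(26) = mex{3,2,1,1,3} = 0
G(27) = mex{3,2,2,1,0} = 4
G(28) = mex{0,3,2,2,0} = 1
G(29) = mex{4,3,3,2,1} = 0
G(30) = mex{1,0,3,3,1} = 2
G(31) = mex{0,4,0,3,2} = 1
G(32) = mex{2,1,4,0,2} = 3
G(33) = mex{1,0,1,4,3} = 2
G(34) = mex{3,2,0,1,3} = 4
G(35) = mex{2,1,2,0,0} = 3
G(36) = mex{4,3,1,2,4} = 0
G(37) = mex{3,2,3,1,1} = 0
G(n+18) = G(n) holds for n = 0,…,8 (a full window of length max(S) = 9), so the sequence is purely periodic with period 18.

18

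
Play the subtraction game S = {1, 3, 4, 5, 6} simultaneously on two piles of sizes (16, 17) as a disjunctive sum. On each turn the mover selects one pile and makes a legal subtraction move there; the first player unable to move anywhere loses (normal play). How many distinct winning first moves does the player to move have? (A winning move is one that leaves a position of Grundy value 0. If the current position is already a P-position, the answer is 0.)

All piles use S = {1, 3, 4, 5, 6}:
n :  0  1  2  3  4  5  6  7  8  9 10 11 12 13 14 15 16 17
G :  0  1  0  1  2  3  2  3  4  0  1  0  1  2  3  2  3  4
Pile A: G(16) = 3.
Pile B: G(17) = 4.
Combined Grundy value = 3 ⊕ 4 = 7.
A winning move leaves total XOR = 0, i.e. changes one component's Grundy value g to g ⊕ X where X is the current total.
Pile A: need g' = 3⊕7 = 4. Options: 16−1→G=2, 16−3→G=2, 16−4→G=1, 16−5→G=0, 16−6→G=1. Hits: 0.
Pile B: need g' = 4⊕7 = 3. Options: 17−1→G=3, 17−3→G=3, 17−4→G=2, 17−5→G=1, 17−6→G=0. Hits: 2.

2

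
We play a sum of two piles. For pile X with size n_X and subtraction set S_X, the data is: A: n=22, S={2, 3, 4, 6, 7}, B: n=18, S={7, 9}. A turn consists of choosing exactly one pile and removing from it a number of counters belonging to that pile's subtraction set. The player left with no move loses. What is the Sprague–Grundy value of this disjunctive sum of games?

2

Pile A, S = {2, 3, 4, 6, 7}:
G(0) = 0
G(1) = mex{} = 0
G(2) = mex{0} = 1
G(3) = mex{0,0} = 1
G(4) = mex{1,0,0} = 2
G(5) = mex{1,1,0} = 2
G(6) = mex{2,1,1,0} = 3
G(7) = mex{2,2,1,0,0} = 3
G(8) = mex{3,2,2,1,0} = 4
G(9) = mex{3,3,2,1,1} = 0
G(10) = mex{4,3,3,2,1} = 0
G(11) = mex{0,4,3,2,2} = 1
G(12) = mex{0,0,4,3,2} = 1
G(13) = mex{1,0,0,3,3} = 2
G(14) = mex{1,1,0,4,3} = 2
G(15) = mex{2,1,1,0,4} = 3
G(16) = mex{2,2,1,0,0} = 3
G(17) = mex{3,2,2,1,0} = 4
G(18) = mex{3,3,2,1,1} = 0
G(19) = mex{4,3,3,2,1} = 0
G(20) = mex{0,4,3,2,2} = 1
G(21) = mex{0,0,4,3,2} = 1
G(22) = mex{1,0,0,3,3} = 2
G_A(22) = 2.
Pile B, S = {7, 9}:
n :  0  1  2  3  4  5  6  7  8  9 10 11 12 13 14 15 16 17 18
G :  0  0  0  0  0  0  0  1  1  1  1  1  1  1  2  2  0  0  0
G_B(18) = 0.
Combined Grundy value = 2 ⊕ 0 = 2.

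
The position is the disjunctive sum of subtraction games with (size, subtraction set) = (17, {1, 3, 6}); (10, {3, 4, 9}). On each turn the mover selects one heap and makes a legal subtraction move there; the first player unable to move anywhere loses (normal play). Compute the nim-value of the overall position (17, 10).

3

Heap A, S = {1, 3, 6}:
n :  0  1  2  3  4  5  6  7  8  9 10 11 12 13 14 15 16 17
G :  0  1  0  1  0  1  2  3  2  0  1  0  1  0  1  2  3  2
G_A(17) = 2.
Heap B, S = {3, 4, 9}:
n :  0  1  2  3  4  5  6  7  8  9 10
G :  0  0  0  1  1  1  2  0  0  3  1
G_B(10) = 1.
Combined Grundy value = 2 ⊕ 1 = 3.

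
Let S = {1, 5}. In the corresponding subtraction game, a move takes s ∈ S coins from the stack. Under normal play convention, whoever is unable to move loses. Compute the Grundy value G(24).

0

n :  0  1  2  3  4  5  6  7  8  9 10 11 12 13 14 15 16 17 18 19 20 21 22 23 24
G :  0  1  0  1  0  1  0  1  0  1  0  1  0  1  0  1  0  1  0  1  0  1  0  1  0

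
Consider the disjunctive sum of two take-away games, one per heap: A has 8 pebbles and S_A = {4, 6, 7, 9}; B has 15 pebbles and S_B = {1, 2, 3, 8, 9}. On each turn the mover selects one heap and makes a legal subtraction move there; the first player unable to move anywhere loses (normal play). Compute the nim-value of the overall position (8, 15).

Heap A, S = {4, 6, 7, 9}:
G(0) = 0
G(1) = mex{} = 0
G(2) = mex{} = 0
G(3) = mex{} = 0
G(4) = mex{0} = 1
G(5) = mex{0} = 1
G(6) = mex{0,0} = 1
G(7) = mex{0,0,0} = 1
G(8) = mex{1,0,0} = 2
G_A(8) = 2.
Heap B, S = {1, 2, 3, 8, 9}:
n :  0  1  2  3  4  5  6  7  8  9 10 11 12 13 14 15
G :  0  1  2  3  0  1  2  3  4  5  0  1  2  3  0  1
G_B(15) = 1.
Combined Grundy value = 2 ⊕ 1 = 3.

3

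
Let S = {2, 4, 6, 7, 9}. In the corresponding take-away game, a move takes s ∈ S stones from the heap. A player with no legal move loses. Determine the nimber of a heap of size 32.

n :  0  1  2  3  4  5  6  7  8  9 10 11 12 13 14 15 16 17 18 19 20 21 22 23 24 25 26 27 28 29 30 31 32
G :  0  0  1  1  2  2  3  3  4  4  5  0  0  1  1  2  2  3  3  4  4  5  0  0  1  1  2  2  3  3  4  4  5

5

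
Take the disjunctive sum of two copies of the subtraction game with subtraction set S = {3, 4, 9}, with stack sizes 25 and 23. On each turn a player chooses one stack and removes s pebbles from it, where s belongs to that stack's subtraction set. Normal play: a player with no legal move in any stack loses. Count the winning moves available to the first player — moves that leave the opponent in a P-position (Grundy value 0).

2

All stacks use S = {3, 4, 9}:
G(0) = 0
G(1) = mex{} = 0
G(2) = mex{} = 0
G(3) = mex{0} = 1
G(4) = mex{0,0} = 1
G(5) = mex{0,0} = 1
G(6) = mex{1,0} = 2
G(7) = mex{1,1} = 0
G(8) = mex{1,1} = 0
G(9) = mex{2,1,0} = 3
G(10) = mex{0,2,0} = 1
G(11) = mex{0,0,0} = 1
G(12) = mex{3,0,1} = 2
G(13) = mex{1,3,1} = 0
G(14) = mex{1,1,1} = 0
G(15) = mex{2,1,2} = 0
G(16) = mex{0,2,0} = 1
G(17) = mex{0,0,0} = 1
G(18) = mex{0,0,3} = 1
G(19) = mex{1,0,1} = 2
G(20) = mex{1,1,1} = 0
G(21) = mex{1,1,2} = 0
G(22) = mex{2,1,0} = 3
G(23) = mex{0,2,0} = 1
G(24) = mex{0,0,0} = 1
G(25) = mex{3,0,1} = 2
Stack A: G(25) = 2.
Stack B: G(23) = 1.
Combined Grundy value = 2 ⊕ 1 = 3.
A winning move leaves total XOR = 0, i.e. changes one component's Grundy value g to g ⊕ X where X is the current total.
Stack A: need g' = 2⊕3 = 1. Options: 25−3→G=3, 25−4→G=0, 25−9→G=1. Hits: 1.
Stack B: need g' = 1⊕3 = 2. Options: 23−3→G=0, 23−4→G=2, 23−9→G=0. Hits: 1.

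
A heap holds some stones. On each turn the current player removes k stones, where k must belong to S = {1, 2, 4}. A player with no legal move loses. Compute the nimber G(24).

0

n :  0  1  2  3  4  5  6  7  8  9 10 11 12 13 14 15 16 17 18 19 20 21 22 23 24
G :  0  1  2  0  1  2  0  1  2  0  1  2  0  1  2  0  1  2  0  1  2  0  1  2  0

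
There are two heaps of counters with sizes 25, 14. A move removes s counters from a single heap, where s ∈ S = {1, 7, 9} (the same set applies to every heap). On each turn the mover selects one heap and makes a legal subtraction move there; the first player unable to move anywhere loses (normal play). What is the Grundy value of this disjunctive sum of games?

All heaps use S = {1, 7, 9}:
n :  0  1  2  3  4  5  6  7  8  9 10 11 12 13 14 15 16 17 18 19 20 21 22 23 24 25
G :  0  1  0  1  0  1  0  1  0  1  0  1  0  1  0  1  0  1  0  1  0  1  0  1  0  1
Heap A: G(25) = 1.
Heap B: G(14) = 0.
Combined Grundy value = 1 ⊕ 0 = 1.

1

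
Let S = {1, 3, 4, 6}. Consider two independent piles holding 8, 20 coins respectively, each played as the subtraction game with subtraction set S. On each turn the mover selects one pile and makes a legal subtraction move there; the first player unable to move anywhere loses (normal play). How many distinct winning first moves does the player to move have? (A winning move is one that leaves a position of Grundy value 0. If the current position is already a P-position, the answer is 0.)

All piles use S = {1, 3, 4, 6}:
G(0) = 0
G(1) = mex{0} = 1
G(2) = mex{1} = 0
G(3) = mex{0,0} = 1
G(4) = mex{1,1,0} = 2
G(5) = mex{2,0,1} = 3
G(6) = mex{3,1,0,0} = 2
G(7) = mex{2,2,1,1} = 0
G(8) = mex{0,3,2,0} = 1
G(9) = mex{1,2,3,1} = 0
G(10) = mex{0,0,2,2} = 1
G(11) = mex{1,1,0,3} = 2
G(12) = mex{2,0,1,2} = 3
G(13) = mex{3,1,0,0} = 2
G(14) = mex{2,2,1,1} = 0
G(15) = mex{0,3,2,0} = 1
G(16) = mex{1,2,3,1} = 0
G(17) = mex{0,0,2,2} = 1
G(18) = mex{1,1,0,3} = 2
G(19) = mex{2,0,1,2} = 3
G(20) = mex{3,1,0,0} = 2
Pile A: G(8) = 1.
Pile B: G(20) = 2.
Combined Grundy value = 1 ⊕ 2 = 3.
A winning move leaves total XOR = 0, i.e. changes one component's Grundy value g to g ⊕ X where X is the current total.
Pile A: need g' = 1⊕3 = 2. Options: 8−1→G=0, 8−3→G=3, 8−4→G=2, 8−6→G=0. Hits: 1.
Pile B: need g' = 2⊕3 = 1. Options: 20−1→G=3, 20−3→G=1, 20−4→G=0, 20−6→G=0. Hits: 1.

2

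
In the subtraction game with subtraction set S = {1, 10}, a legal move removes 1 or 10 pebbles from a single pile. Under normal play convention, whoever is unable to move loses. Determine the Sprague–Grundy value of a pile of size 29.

n :  0  1  2  3  4  5  6  7  8  9 10 11 12 13 14 15 16 17 18 19 20 21 22 23 24 25 26 27 28 29
G :  0  1  0  1  0  1  0  1  0  1  2  0  1  0  1  0  1  0  1  0  1  2  0  1  0  1  0  1  0  1

1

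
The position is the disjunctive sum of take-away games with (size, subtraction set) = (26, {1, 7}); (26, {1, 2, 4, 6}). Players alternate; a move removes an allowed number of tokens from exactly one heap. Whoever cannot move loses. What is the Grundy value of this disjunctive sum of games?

Heap A, S = {1, 7}:
n :  0  1  2  3  4  5  6  7  8  9 10 11 12 13 14 15 16 17 18 19 20 21 22 23 24 25 26
G :  0  1  0  1  0  1  0  1  0  1  0  1  0  1  0  1  0  1  0  1  0  1  0  1  0  1  0
G_A(26) = 0.
Heap B, S = {1, 2, 4, 6}:
G(0) = 0
G(1) = mex{0} = 1
G(2) = mex{1,0} = 2
G(3) = mex{2,1} = 0
G(4) = mex{0,2,0} = 1
G(5) = mex{1,0,1} = 2
G(6) = mex{2,1,2,0} = 3
G(7) = mex{3,2,0,1} = 4
G(8) = mex{4,3,1,2} = 0
G(9) = mex{0,4,2,0} = 1
G(10) = mex{1,0,3,1} = 2
G(11) = mex{2,1,4,2} = 0
G(12) = mex{0,2,0,3} = 1
G(13) = mex{1,0,1,4} = 2
G(14) = mex{2,1,2,0} = 3
G(15) = mex{3,2,0,1} = 4
G(16) = mex{4,3,1,2} = 0
G(17) = mex{0,4,2,0} = 1
G(18) = mex{1,0,3,1} = 2
G(19) = mex{2,1,4,2} = 0
G(20) = mex{0,2,0,3} = 1
G(21) = mex{1,0,1,4} = 2
G(22) = mex{2,1,2,0} = 3
G(23) = mex{3,2,0,1} = 4
G(24) = mex{4,3,1,2} = 0
G(25) = mex{0,4,2,0} = 1
G(26) = mex{1,0,3,1} = 2
G_B(26) = 2.
Combined Grundy value = 0 ⊕ 2 = 2.

2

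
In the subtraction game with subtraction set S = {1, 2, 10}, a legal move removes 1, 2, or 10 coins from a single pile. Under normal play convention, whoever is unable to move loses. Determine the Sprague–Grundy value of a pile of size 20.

2

n :  0  1  2  3  4  5  6  7  8  9 10 11 12 13 14 15 16 17 18 19 20
G :  0  1  2  0  1  2  0  1  2  0  1  2  0  1  2  0  1  2  0  1  2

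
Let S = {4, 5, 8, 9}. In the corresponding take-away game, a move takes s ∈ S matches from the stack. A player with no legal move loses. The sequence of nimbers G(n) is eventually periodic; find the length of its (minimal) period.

13

G(0) = 0
G(1) = mex{} = 0
G(2) = mex{} = 0
G(3) = mex{} = 0
G(4) = mex{0} = 1
G(5) = mex{0,0} = 1
G(6) = mex{0,0} = 1
G(7) = mex{0,0} = 1
G(8) = mex{1,0,0} = 2
G(9) = mex{1,1,0,0} = 2
G(10) = mex{1,1,0,0} = 2
G(11) = mex{1,1,0,0} = 2
G(12) = mex{2,1,1,0} = 3
G(13) = mex{2,2,1,1} = 0
G(14) = mex{2,2,1,1} = 0
G(15) = mex{2,2,1,1} = 0
G(16) = mex{3,2,2,1} = 0
G(17) = mex{0,3,2,2} = 1
G(18) = mex{0,0,2,2} = 1
G(19) = mex{0,0,2,2} = 1
G(20) = mex{0,0,3,2} = 1
G(21) = mex{1,0,0,3} = 2
G(22) = mex{1,1,0,0} = 2
G(23) = mex{1,1,0,0} = 2
G(24) = mex{1,1,0,0} = 2
G(25) = mex{2,1,1,0} = 3
G(26) = mex{2,2,1,1} = 0
G(27) = mex{2,2,1,1} = 0
G(n+13) = G(n) holds for n = 0,…,8 (a full window of length max(S) = 9), so the sequence is purely periodic with period 13.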